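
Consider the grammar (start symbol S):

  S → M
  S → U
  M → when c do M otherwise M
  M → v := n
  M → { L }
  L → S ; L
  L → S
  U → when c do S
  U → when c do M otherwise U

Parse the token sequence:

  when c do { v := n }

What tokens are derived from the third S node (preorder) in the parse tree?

v := n

[S [U when c do [S [M { [L [S [M v := n]]] }]]]]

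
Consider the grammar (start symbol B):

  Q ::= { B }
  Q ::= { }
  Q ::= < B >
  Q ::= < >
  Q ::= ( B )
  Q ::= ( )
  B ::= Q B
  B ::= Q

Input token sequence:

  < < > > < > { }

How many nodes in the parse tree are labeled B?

4

[B [Q < [B [Q < >]] >] [B [Q < >] [B [Q { }]]]]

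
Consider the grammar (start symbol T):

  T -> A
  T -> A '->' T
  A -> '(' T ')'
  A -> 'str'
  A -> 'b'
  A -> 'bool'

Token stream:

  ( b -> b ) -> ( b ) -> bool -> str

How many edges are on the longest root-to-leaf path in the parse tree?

[T [A ( [T [A b] -> [T [A b]]] )] -> [T [A ( [T [A b]] )] -> [T [A bool] -> [T [A str]]]]]

5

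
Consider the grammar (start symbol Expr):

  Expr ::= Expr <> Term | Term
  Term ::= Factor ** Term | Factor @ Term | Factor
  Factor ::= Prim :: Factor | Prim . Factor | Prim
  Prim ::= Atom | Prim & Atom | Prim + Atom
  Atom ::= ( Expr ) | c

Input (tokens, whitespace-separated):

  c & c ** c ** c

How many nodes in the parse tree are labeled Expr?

[Expr [Term [Factor [Prim [Prim [Atom c]] & [Atom c]]] ** [Term [Factor [Prim [Atom c]]] ** [Term [Factor [Prim [Atom c]]]]]]]

1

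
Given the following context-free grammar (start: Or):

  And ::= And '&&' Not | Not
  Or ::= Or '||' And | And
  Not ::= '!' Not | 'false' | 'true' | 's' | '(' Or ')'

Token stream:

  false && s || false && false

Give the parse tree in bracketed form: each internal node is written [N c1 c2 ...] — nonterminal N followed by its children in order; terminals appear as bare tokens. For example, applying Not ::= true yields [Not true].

[Or [Or [And [And [Not false]] && [Not s]]] || [And [And [Not false]] && [Not false]]]

Or
Or || And
And || And
And && Not || And
Not && Not || And
false && Not || And
false && s || And
false && s || And && Not
false && s || Not && Not
false && s || false && Not
false && s || false && false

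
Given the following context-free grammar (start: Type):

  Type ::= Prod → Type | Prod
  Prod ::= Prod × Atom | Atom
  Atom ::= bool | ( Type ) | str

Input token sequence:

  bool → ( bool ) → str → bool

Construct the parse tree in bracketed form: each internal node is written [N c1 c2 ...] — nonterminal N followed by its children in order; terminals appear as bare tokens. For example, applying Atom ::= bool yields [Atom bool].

Type
Prod → Type
Atom → Type
bool → Type
bool → Prod → Type
bool → Atom → Type
bool → ( Type ) → Type
bool → ( Prod ) → Type
bool → ( Atom ) → Type
bool → ( bool ) → Type
bool → ( bool ) → Prod → Type
bool → ( bool ) → Atom → Type
bool → ( bool ) → str → Type
bool → ( bool ) → str → Prod
bool → ( bool ) → str → Atom
bool → ( bool ) → str → bool

[Type [Prod [Atom bool]] → [Type [Prod [Atom ( [Type [Prod [Atom bool]]] )]] → [Type [Prod [Atom str]] → [Type [Prod [Atom bool]]]]]]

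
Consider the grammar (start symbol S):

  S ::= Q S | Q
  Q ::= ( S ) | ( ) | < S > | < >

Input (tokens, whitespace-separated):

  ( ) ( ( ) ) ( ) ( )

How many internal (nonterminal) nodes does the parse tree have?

10

[S [Q ( )] [S [Q ( [S [Q ( )]] )] [S [Q ( )] [S [Q ( )]]]]]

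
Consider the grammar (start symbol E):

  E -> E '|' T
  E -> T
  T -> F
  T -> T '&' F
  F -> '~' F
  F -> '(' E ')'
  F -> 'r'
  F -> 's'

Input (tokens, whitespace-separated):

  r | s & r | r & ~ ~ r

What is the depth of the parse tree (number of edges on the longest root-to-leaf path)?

5

[E [E [E [T [F r]]] | [T [T [F s]] & [F r]]] | [T [T [F r]] & [F ~ [F ~ [F r]]]]]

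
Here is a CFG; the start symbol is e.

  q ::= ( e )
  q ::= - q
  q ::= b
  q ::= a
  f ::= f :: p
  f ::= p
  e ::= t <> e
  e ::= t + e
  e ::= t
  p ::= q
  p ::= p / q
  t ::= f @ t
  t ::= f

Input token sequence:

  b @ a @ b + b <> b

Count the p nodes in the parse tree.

5

[e [t [f [p [q b]]] @ [t [f [p [q a]]] @ [t [f [p [q b]]]]]] + [e [t [f [p [q b]]]] <> [e [t [f [p [q b]]]]]]]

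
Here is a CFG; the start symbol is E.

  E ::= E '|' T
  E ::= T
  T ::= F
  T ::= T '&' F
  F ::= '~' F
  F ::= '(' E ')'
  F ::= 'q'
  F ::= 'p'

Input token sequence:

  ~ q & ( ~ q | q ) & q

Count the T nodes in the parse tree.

5

[E [T [T [T [F ~ [F q]]] & [F ( [E [E [T [F ~ [F q]]]] | [T [F q]]] )]] & [F q]]]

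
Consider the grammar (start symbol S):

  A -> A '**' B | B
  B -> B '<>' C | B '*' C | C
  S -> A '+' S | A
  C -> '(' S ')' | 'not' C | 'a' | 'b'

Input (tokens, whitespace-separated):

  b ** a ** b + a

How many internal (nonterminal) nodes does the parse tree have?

[S [A [A [A [B [C b]]] ** [B [C a]]] ** [B [C b]]] + [S [A [B [C a]]]]]

14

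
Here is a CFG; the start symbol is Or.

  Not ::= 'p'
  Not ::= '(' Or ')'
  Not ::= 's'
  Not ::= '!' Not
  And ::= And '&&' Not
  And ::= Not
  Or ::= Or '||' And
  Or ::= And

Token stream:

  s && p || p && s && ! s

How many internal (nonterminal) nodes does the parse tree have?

13

[Or [Or [And [And [Not s]] && [Not p]]] || [And [And [And [Not p]] && [Not s]] && [Not ! [Not s]]]]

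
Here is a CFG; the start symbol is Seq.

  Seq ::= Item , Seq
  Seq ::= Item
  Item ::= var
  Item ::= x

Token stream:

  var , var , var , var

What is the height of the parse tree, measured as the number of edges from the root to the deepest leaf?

5

[Seq [Item var] , [Seq [Item var] , [Seq [Item var] , [Seq [Item var]]]]]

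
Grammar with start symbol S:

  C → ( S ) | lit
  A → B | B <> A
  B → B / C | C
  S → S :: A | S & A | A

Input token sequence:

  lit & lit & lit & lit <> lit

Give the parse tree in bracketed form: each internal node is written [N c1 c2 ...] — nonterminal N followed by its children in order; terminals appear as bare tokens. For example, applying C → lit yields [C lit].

[S [S [S [S [A [B [C lit]]]] & [A [B [C lit]]]] & [A [B [C lit]]]] & [A [B [C lit]] <> [A [B [C lit]]]]]

S
S & A
S & A & A
S & A & A & A
A & A & A & A
B & A & A & A
C & A & A & A
lit & A & A & A
lit & B & A & A
lit & C & A & A
lit & lit & A & A
lit & lit & B & A
lit & lit & C & A
lit & lit & lit & A
lit & lit & lit & B <> A
lit & lit & lit & C <> A
lit & lit & lit & lit <> A
lit & lit & lit & lit <> B
lit & lit & lit & lit <> C
lit & lit & lit & lit <> lit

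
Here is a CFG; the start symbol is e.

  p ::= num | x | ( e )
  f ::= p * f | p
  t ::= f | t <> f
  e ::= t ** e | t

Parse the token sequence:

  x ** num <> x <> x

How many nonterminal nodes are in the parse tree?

[e [t [f [p x]]] ** [e [t [t [t [f [p num]]] <> [f [p x]]] <> [f [p x]]]]]

14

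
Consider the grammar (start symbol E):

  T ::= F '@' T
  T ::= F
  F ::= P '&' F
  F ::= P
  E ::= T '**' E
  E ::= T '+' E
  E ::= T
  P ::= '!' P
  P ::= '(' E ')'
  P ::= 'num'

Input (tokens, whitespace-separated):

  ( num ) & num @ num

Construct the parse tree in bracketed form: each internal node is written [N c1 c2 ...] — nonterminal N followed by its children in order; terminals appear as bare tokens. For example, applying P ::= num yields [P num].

E
T
F @ T
P & F @ T
( E ) & F @ T
( T ) & F @ T
( F ) & F @ T
( P ) & F @ T
( num ) & F @ T
( num ) & P @ T
( num ) & num @ T
( num ) & num @ F
( num ) & num @ P
( num ) & num @ num

[E [T [F [P ( [E [T [F [P num]]]] )] & [F [P num]]] @ [T [F [P num]]]]]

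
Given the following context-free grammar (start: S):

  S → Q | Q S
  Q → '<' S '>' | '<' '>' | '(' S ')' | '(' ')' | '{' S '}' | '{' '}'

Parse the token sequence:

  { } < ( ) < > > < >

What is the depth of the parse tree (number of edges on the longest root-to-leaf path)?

[S [Q { }] [S [Q < [S [Q ( )] [S [Q < >]]] >] [S [Q < >]]]]

6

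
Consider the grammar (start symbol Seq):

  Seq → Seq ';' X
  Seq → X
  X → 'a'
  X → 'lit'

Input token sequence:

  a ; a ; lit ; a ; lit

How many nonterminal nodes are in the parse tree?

[Seq [Seq [Seq [Seq [Seq [X a]] ; [X a]] ; [X lit]] ; [X a]] ; [X lit]]

10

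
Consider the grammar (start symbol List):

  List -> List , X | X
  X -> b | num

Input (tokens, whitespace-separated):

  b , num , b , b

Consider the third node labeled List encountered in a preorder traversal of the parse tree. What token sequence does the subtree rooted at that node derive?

b , num

[List [List [List [List [X b]] , [X num]] , [X b]] , [X b]]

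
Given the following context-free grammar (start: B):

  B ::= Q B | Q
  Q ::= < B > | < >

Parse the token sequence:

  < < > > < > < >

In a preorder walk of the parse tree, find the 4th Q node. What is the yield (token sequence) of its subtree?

< >

[B [Q < [B [Q < >]] >] [B [Q < >] [B [Q < >]]]]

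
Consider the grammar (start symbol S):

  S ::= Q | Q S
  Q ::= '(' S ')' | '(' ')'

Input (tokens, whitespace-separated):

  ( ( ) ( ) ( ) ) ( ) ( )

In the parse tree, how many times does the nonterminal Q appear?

6

[S [Q ( [S [Q ( )] [S [Q ( )] [S [Q ( )]]]] )] [S [Q ( )] [S [Q ( )]]]]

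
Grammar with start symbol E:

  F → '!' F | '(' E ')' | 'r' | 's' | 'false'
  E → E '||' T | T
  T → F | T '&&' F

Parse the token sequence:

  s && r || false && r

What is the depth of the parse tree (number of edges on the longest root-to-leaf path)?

[E [E [T [T [F s]] && [F r]]] || [T [T [F false]] && [F r]]]

5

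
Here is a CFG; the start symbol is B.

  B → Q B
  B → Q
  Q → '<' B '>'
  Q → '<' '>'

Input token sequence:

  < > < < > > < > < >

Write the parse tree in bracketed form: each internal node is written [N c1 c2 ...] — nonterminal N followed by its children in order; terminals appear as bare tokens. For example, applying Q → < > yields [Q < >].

B
Q B
< > B
< > Q B
< > < B > B
< > < Q > B
< > < < > > B
< > < < > > Q B
< > < < > > < > B
< > < < > > < > Q
< > < < > > < > < >

[B [Q < >] [B [Q < [B [Q < >]] >] [B [Q < >] [B [Q < >]]]]]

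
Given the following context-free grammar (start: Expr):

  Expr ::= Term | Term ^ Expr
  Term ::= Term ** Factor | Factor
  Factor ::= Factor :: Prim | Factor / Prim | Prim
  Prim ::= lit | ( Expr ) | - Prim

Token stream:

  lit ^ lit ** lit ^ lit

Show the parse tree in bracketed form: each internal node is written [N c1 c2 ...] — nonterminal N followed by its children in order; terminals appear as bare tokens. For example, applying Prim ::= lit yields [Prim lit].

Expr
Term ^ Expr
Factor ^ Expr
Prim ^ Expr
lit ^ Expr
lit ^ Term ^ Expr
lit ^ Term ** Factor ^ Expr
lit ^ Factor ** Factor ^ Expr
lit ^ Prim ** Factor ^ Expr
lit ^ lit ** Factor ^ Expr
lit ^ lit ** Prim ^ Expr
lit ^ lit ** lit ^ Expr
lit ^ lit ** lit ^ Term
lit ^ lit ** lit ^ Factor
lit ^ lit ** lit ^ Prim
lit ^ lit ** lit ^ lit

[Expr [Term [Factor [Prim lit]]] ^ [Expr [Term [Term [Factor [Prim lit]]] ** [Factor [Prim lit]]] ^ [Expr [Term [Factor [Prim lit]]]]]]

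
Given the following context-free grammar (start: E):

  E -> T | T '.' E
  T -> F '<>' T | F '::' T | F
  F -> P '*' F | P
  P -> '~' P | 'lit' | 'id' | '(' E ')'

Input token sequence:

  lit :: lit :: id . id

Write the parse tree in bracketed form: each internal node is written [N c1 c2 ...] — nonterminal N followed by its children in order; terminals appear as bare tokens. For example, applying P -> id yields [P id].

[E [T [F [P lit]] :: [T [F [P lit]] :: [T [F [P id]]]]] . [E [T [F [P id]]]]]

E
T . E
F :: T . E
P :: T . E
lit :: T . E
lit :: F :: T . E
lit :: P :: T . E
lit :: lit :: T . E
lit :: lit :: F . E
lit :: lit :: P . E
lit :: lit :: id . E
lit :: lit :: id . T
lit :: lit :: id . F
lit :: lit :: id . P
lit :: lit :: id . id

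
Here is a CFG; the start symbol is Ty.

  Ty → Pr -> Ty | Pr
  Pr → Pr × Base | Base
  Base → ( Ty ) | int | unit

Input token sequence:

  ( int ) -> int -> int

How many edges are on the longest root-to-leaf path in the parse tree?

[Ty [Pr [Base ( [Ty [Pr [Base int]]] )]] -> [Ty [Pr [Base int]] -> [Ty [Pr [Base int]]]]]

6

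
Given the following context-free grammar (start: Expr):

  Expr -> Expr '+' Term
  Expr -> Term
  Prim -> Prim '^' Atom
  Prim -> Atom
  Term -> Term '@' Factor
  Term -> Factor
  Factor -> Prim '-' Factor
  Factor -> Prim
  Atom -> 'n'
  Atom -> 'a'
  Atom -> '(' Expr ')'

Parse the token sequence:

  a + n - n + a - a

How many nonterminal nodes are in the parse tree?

[Expr [Expr [Expr [Term [Factor [Prim [Atom a]]]]] + [Term [Factor [Prim [Atom n]] - [Factor [Prim [Atom n]]]]]] + [Term [Factor [Prim [Atom a]] - [Factor [Prim [Atom a]]]]]]

21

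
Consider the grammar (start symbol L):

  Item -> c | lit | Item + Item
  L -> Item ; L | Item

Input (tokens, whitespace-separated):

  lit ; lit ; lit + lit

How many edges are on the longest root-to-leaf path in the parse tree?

[L [Item lit] ; [L [Item lit] ; [L [Item [Item lit] + [Item lit]]]]]

5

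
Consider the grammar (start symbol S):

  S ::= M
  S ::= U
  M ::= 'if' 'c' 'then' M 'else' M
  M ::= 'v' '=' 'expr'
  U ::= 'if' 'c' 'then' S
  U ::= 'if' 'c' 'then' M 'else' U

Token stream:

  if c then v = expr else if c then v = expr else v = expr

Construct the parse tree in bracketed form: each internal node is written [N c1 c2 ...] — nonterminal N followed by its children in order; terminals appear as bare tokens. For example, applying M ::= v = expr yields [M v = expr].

S
M
if c then M else M
if c then v = expr else M
if c then v = expr else if c then M else M
if c then v = expr else if c then v = expr else M
if c then v = expr else if c then v = expr else v = expr

[S [M if c then [M v = expr] else [M if c then [M v = expr] else [M v = expr]]]]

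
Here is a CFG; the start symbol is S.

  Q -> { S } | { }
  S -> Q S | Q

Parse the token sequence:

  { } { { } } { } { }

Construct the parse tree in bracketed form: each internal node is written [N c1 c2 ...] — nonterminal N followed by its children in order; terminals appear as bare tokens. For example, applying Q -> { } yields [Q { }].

[S [Q { }] [S [Q { [S [Q { }]] }] [S [Q { }] [S [Q { }]]]]]

S
Q S
{ } S
{ } Q S
{ } { S } S
{ } { Q } S
{ } { { } } S
{ } { { } } Q S
{ } { { } } { } S
{ } { { } } { } Q
{ } { { } } { } { }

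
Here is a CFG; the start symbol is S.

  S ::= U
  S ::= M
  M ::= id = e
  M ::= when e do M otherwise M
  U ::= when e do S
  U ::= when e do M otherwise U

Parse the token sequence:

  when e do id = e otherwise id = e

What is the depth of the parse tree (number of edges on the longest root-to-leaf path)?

3

[S [M when e do [M id = e] otherwise [M id = e]]]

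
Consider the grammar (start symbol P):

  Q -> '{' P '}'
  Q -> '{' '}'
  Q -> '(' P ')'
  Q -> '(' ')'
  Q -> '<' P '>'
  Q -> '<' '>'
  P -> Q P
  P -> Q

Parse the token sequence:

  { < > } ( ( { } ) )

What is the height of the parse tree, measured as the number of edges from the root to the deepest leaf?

[P [Q { [P [Q < >]] }] [P [Q ( [P [Q ( [P [Q { }]] )]] )]]]

7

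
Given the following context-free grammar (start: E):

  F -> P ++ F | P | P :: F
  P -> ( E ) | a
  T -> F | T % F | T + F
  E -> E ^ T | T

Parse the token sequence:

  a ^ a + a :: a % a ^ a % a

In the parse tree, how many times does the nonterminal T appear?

[E [E [E [T [F [P a]]]] ^ [T [T [T [F [P a]]] + [F [P a] :: [F [P a]]]] % [F [P a]]]] ^ [T [T [F [P a]]] % [F [P a]]]]

6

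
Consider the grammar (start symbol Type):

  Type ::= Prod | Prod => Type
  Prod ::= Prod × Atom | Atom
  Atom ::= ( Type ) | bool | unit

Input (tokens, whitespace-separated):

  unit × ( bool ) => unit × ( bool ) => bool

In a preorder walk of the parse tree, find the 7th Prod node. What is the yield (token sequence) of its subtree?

bool

[Type [Prod [Prod [Atom unit]] × [Atom ( [Type [Prod [Atom bool]]] )]] => [Type [Prod [Prod [Atom unit]] × [Atom ( [Type [Prod [Atom bool]]] )]] => [Type [Prod [Atom bool]]]]]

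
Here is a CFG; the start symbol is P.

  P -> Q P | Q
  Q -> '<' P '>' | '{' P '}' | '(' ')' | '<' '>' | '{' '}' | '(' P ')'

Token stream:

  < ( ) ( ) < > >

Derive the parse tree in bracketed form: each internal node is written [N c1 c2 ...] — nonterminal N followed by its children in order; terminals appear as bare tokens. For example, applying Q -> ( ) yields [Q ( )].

P
Q
< P >
< Q P >
< ( ) P >
< ( ) Q P >
< ( ) ( ) P >
< ( ) ( ) Q >
< ( ) ( ) < > >

[P [Q < [P [Q ( )] [P [Q ( )] [P [Q < >]]]] >]]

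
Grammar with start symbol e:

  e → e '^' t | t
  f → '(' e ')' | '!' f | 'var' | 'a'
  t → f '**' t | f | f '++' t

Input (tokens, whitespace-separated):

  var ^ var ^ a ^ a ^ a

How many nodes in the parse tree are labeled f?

5

[e [e [e [e [e [t [f var]]] ^ [t [f var]]] ^ [t [f a]]] ^ [t [f a]]] ^ [t [f a]]]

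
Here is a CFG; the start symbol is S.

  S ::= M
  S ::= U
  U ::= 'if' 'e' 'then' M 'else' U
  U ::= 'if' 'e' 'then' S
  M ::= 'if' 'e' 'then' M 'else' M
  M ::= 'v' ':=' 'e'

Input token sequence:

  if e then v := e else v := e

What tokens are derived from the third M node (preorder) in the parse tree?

[S [M if e then [M v := e] else [M v := e]]]

v := e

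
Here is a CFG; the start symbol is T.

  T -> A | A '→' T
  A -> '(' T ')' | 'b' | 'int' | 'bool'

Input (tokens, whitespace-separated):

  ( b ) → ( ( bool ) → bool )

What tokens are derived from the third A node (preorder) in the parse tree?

( ( bool ) → bool )

[T [A ( [T [A b]] )] → [T [A ( [T [A ( [T [A bool]] )] → [T [A bool]]] )]]]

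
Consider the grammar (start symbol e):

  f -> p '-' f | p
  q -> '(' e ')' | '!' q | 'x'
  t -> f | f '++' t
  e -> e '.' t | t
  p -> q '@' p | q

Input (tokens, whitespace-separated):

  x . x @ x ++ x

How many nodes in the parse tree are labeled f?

3

[e [e [t [f [p [q x]]]]] . [t [f [p [q x] @ [p [q x]]]] ++ [t [f [p [q x]]]]]]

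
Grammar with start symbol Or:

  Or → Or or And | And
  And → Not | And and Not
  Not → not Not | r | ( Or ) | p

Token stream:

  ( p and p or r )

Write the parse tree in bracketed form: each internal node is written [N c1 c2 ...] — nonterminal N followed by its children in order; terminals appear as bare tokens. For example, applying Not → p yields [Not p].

Or
And
Not
( Or )
( Or or And )
( And or And )
( And and Not or And )
( Not and Not or And )
( p and Not or And )
( p and p or And )
( p and p or Not )
( p and p or r )

[Or [And [Not ( [Or [Or [And [And [Not p]] and [Not p]]] or [And [Not r]]] )]]]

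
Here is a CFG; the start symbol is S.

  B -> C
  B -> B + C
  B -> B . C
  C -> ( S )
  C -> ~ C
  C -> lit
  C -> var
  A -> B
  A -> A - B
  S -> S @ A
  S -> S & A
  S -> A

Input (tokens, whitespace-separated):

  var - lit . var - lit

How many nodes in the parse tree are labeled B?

[S [A [A [A [B [C var]]] - [B [B [C lit]] . [C var]]] - [B [C lit]]]]

4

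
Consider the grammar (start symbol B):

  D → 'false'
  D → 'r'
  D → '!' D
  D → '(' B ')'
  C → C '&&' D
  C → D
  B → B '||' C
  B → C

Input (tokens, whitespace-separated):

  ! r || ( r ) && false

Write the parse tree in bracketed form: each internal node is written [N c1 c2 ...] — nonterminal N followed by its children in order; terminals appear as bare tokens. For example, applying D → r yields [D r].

[B [B [C [D ! [D r]]]] || [C [C [D ( [B [C [D r]]] )]] && [D false]]]

B
B || C
C || C
D || C
! D || C
! r || C
! r || C && D
! r || D && D
! r || ( B ) && D
! r || ( C ) && D
! r || ( D ) && D
! r || ( r ) && D
! r || ( r ) && false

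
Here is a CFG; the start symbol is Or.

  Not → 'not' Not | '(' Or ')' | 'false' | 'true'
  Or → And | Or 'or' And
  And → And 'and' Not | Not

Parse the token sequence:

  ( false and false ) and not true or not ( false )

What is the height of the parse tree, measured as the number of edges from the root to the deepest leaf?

9

[Or [Or [And [And [Not ( [Or [And [And [Not false]] and [Not false]]] )]] and [Not not [Not true]]]] or [And [Not not [Not ( [Or [And [Not false]]] )]]]]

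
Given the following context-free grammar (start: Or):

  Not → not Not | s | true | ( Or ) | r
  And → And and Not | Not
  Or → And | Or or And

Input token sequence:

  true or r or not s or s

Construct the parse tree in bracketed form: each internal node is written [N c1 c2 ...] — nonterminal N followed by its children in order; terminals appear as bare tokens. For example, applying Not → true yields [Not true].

[Or [Or [Or [Or [And [Not true]]] or [And [Not r]]] or [And [Not not [Not s]]]] or [And [Not s]]]

Or
Or or And
Or or And or And
Or or And or And or And
And or And or And or And
Not or And or And or And
true or And or And or And
true or Not or And or And
true or r or And or And
true or r or Not or And
true or r or not Not or And
true or r or not s or And
true or r or not s or Not
true or r or not s or s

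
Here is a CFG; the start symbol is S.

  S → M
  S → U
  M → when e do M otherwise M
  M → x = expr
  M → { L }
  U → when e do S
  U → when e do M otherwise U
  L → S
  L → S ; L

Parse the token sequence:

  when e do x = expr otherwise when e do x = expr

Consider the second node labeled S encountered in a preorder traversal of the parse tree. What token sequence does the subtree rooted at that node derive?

[S [U when e do [M x = expr] otherwise [U when e do [S [M x = expr]]]]]

x = expr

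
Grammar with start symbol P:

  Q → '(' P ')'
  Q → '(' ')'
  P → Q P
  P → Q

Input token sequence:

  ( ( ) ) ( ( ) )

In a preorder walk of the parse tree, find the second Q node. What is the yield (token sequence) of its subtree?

( )

[P [Q ( [P [Q ( )]] )] [P [Q ( [P [Q ( )]] )]]]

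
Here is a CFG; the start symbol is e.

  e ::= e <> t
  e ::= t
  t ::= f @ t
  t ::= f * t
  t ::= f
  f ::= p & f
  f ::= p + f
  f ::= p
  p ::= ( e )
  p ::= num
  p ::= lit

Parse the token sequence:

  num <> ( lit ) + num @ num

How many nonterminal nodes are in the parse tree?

[e [e [t [f [p num]]]] <> [t [f [p ( [e [t [f [p lit]]]] )] + [f [p num]]] @ [t [f [p num]]]]]

17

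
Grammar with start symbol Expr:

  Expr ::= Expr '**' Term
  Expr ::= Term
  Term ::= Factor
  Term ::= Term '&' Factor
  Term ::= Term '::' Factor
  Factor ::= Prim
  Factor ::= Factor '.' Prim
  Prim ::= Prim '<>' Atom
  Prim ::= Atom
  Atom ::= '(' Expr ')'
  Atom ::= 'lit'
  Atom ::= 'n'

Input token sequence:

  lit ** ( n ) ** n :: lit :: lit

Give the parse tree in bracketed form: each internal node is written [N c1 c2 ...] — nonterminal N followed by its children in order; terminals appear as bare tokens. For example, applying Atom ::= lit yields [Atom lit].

[Expr [Expr [Expr [Term [Factor [Prim [Atom lit]]]]] ** [Term [Factor [Prim [Atom ( [Expr [Term [Factor [Prim [Atom n]]]]] )]]]]] ** [Term [Term [Term [Factor [Prim [Atom n]]]] :: [Factor [Prim [Atom lit]]]] :: [Factor [Prim [Atom lit]]]]]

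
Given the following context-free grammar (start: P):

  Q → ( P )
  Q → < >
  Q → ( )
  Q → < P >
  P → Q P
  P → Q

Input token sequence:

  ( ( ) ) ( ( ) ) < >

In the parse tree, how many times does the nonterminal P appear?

[P [Q ( [P [Q ( )]] )] [P [Q ( [P [Q ( )]] )] [P [Q < >]]]]

5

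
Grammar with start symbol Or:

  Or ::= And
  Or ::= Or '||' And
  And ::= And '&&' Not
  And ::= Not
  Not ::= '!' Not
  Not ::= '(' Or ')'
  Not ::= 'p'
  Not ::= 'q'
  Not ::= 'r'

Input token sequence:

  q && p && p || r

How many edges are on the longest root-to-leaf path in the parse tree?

[Or [Or [And [And [And [Not q]] && [Not p]] && [Not p]]] || [And [Not r]]]

6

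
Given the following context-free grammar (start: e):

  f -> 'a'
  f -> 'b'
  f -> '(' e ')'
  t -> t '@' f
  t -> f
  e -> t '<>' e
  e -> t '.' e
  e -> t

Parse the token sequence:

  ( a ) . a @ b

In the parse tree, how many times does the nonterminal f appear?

4

[e [t [f ( [e [t [f a]]] )]] . [e [t [t [f a]] @ [f b]]]]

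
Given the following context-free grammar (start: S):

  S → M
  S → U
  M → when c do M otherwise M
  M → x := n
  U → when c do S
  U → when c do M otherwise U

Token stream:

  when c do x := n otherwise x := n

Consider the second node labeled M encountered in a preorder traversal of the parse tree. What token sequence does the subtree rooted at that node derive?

[S [M when c do [M x := n] otherwise [M x := n]]]

x := n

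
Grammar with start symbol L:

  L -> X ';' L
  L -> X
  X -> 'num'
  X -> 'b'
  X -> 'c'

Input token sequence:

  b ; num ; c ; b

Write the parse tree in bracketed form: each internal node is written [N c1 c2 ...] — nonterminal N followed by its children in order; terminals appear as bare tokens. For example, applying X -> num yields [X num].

L
X ; L
b ; L
b ; X ; L
b ; num ; L
b ; num ; X ; L
b ; num ; c ; L
b ; num ; c ; X
b ; num ; c ; b

[L [X b] ; [L [X num] ; [L [X c] ; [L [X b]]]]]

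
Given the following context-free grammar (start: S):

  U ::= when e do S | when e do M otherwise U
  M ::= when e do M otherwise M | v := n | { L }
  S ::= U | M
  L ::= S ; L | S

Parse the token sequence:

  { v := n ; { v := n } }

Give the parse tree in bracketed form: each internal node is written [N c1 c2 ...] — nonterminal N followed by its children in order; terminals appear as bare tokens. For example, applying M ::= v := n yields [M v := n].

S
M
{ L }
{ S ; L }
{ M ; L }
{ v := n ; L }
{ v := n ; S }
{ v := n ; M }
{ v := n ; { L } }
{ v := n ; { S } }
{ v := n ; { M } }
{ v := n ; { v := n } }

[S [M { [L [S [M v := n]] ; [L [S [M { [L [S [M v := n]]] }]]]] }]]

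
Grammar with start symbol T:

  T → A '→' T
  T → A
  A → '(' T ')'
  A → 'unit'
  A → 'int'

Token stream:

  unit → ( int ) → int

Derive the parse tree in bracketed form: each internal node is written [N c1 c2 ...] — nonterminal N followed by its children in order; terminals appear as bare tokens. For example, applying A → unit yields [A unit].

T
A → T
unit → T
unit → A → T
unit → ( T ) → T
unit → ( A ) → T
unit → ( int ) → T
unit → ( int ) → A
unit → ( int ) → int

[T [A unit] → [T [A ( [T [A int]] )] → [T [A int]]]]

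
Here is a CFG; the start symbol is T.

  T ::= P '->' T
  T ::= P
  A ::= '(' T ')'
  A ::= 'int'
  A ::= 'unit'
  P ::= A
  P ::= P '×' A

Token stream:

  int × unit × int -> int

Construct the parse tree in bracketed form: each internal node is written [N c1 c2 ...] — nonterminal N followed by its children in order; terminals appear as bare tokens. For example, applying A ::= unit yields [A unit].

[T [P [P [P [A int]] × [A unit]] × [A int]] -> [T [P [A int]]]]

T
P -> T
P × A -> T
P × A × A -> T
A × A × A -> T
int × A × A -> T
int × unit × A -> T
int × unit × int -> T
int × unit × int -> P
int × unit × int -> A
int × unit × int -> int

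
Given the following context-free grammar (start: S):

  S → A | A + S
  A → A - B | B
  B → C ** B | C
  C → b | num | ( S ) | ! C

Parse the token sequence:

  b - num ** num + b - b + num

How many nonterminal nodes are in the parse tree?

[S [A [A [B [C b]]] - [B [C num] ** [B [C num]]]] + [S [A [A [B [C b]]] - [B [C b]]] + [S [A [B [C num]]]]]]

20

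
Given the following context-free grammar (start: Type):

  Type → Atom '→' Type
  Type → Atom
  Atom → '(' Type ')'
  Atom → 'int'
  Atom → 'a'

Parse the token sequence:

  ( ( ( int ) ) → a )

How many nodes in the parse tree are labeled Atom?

5

[Type [Atom ( [Type [Atom ( [Type [Atom ( [Type [Atom int]] )]] )] → [Type [Atom a]]] )]]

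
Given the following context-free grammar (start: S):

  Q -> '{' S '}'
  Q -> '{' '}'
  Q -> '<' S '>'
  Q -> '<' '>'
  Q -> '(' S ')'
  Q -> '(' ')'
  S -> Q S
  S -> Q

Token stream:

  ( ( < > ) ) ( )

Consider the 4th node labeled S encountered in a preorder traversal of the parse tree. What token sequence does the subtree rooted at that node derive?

( )

[S [Q ( [S [Q ( [S [Q < >]] )]] )] [S [Q ( )]]]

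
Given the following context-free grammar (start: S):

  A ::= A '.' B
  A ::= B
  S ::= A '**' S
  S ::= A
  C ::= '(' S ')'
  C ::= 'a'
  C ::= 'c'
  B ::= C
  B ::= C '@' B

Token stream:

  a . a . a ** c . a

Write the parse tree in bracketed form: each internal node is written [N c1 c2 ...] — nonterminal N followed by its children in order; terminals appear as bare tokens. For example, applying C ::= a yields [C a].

[S [A [A [A [B [C a]]] . [B [C a]]] . [B [C a]]] ** [S [A [A [B [C c]]] . [B [C a]]]]]

S
A ** S
A . B ** S
A . B . B ** S
B . B . B ** S
C . B . B ** S
a . B . B ** S
a . C . B ** S
a . a . B ** S
a . a . C ** S
a . a . a ** S
a . a . a ** A
a . a . a ** A . B
a . a . a ** B . B
a . a . a ** C . B
a . a . a ** c . B
a . a . a ** c . C
a . a . a ** c . a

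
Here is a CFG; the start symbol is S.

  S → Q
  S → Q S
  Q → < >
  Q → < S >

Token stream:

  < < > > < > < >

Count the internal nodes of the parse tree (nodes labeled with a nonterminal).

8

[S [Q < [S [Q < >]] >] [S [Q < >] [S [Q < >]]]]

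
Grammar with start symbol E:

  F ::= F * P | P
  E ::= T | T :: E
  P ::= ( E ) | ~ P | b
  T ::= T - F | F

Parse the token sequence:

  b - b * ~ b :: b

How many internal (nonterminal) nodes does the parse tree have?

14

[E [T [T [F [P b]]] - [F [F [P b]] * [P ~ [P b]]]] :: [E [T [F [P b]]]]]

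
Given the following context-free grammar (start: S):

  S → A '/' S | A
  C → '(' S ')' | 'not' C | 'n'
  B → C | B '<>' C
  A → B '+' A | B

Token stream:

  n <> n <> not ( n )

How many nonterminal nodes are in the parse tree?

[S [A [B [B [B [C n]] <> [C n]] <> [C not [C ( [S [A [B [C n]]]] )]]]]]

13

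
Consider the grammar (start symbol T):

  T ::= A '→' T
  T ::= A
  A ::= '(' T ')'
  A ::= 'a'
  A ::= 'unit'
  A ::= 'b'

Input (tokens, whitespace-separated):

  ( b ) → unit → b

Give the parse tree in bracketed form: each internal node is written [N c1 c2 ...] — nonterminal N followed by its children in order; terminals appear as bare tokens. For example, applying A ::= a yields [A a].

[T [A ( [T [A b]] )] → [T [A unit] → [T [A b]]]]

T
A → T
( T ) → T
( A ) → T
( b ) → T
( b ) → A → T
( b ) → unit → T
( b ) → unit → A
( b ) → unit → b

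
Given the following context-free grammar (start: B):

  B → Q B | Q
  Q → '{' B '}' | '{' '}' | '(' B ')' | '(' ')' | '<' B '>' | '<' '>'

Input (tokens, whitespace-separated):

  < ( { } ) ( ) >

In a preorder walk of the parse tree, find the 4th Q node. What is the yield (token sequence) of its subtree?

( )

[B [Q < [B [Q ( [B [Q { }]] )] [B [Q ( )]]] >]]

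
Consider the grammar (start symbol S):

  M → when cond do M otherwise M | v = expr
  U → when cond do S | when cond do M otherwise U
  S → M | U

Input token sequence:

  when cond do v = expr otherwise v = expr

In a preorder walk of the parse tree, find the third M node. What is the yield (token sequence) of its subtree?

v = expr

[S [M when cond do [M v = expr] otherwise [M v = expr]]]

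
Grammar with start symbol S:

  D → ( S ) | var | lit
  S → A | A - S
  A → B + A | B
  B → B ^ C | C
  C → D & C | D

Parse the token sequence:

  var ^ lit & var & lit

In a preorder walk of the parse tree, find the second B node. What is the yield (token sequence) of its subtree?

var

[S [A [B [B [C [D var]]] ^ [C [D lit] & [C [D var] & [C [D lit]]]]]]]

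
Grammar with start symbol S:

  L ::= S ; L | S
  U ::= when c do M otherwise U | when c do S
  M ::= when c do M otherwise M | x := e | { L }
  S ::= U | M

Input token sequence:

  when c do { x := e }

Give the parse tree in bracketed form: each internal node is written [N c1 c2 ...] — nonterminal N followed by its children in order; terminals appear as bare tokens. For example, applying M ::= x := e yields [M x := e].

S
U
when c do S
when c do M
when c do { L }
when c do { S }
when c do { M }
when c do { x := e }

[S [U when c do [S [M { [L [S [M x := e]]] }]]]]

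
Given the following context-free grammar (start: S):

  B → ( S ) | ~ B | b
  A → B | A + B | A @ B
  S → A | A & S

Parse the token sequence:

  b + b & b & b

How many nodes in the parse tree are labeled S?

3

[S [A [A [B b]] + [B b]] & [S [A [B b]] & [S [A [B b]]]]]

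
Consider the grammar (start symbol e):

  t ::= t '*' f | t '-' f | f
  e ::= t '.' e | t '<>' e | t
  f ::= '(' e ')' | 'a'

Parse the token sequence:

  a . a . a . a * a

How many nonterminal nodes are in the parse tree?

14

[e [t [f a]] . [e [t [f a]] . [e [t [f a]] . [e [t [t [f a]] * [f a]]]]]]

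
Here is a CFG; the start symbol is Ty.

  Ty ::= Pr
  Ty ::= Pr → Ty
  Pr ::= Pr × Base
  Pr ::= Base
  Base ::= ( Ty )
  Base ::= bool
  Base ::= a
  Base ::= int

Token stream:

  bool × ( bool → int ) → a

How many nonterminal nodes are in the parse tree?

[Ty [Pr [Pr [Base bool]] × [Base ( [Ty [Pr [Base bool]] → [Ty [Pr [Base int]]]] )]] → [Ty [Pr [Base a]]]]

14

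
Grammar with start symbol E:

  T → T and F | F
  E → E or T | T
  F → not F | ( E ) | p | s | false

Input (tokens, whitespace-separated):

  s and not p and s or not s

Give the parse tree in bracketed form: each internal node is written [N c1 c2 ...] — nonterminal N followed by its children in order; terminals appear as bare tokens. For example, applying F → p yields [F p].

[E [E [T [T [T [F s]] and [F not [F p]]] and [F s]]] or [T [F not [F s]]]]

E
E or T
T or T
T and F or T
T and F and F or T
F and F and F or T
s and F and F or T
s and not F and F or T
s and not p and F or T
s and not p and s or T
s and not p and s or F
s and not p and s or not F
s and not p and s or not s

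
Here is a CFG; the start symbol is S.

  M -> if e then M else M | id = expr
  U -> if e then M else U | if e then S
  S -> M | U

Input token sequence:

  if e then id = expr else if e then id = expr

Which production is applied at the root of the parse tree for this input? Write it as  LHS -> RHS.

S -> U

[S [U if e then [M id = expr] else [U if e then [S [M id = expr]]]]]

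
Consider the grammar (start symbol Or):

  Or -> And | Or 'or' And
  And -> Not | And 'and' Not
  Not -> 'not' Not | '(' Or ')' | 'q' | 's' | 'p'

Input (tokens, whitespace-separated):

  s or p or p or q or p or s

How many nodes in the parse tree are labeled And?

[Or [Or [Or [Or [Or [Or [And [Not s]]] or [And [Not p]]] or [And [Not p]]] or [And [Not q]]] or [And [Not p]]] or [And [Not s]]]

6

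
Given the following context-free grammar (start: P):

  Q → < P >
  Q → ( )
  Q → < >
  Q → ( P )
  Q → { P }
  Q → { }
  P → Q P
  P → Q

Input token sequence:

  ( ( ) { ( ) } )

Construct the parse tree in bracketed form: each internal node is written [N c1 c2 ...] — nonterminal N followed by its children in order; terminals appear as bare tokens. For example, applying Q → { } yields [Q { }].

P
Q
( P )
( Q P )
( ( ) P )
( ( ) Q )
( ( ) { P } )
( ( ) { Q } )
( ( ) { ( ) } )

[P [Q ( [P [Q ( )] [P [Q { [P [Q ( )]] }]]] )]]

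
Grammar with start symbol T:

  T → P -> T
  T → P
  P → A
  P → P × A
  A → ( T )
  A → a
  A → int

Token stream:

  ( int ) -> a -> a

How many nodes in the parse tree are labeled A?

[T [P [A ( [T [P [A int]]] )]] -> [T [P [A a]] -> [T [P [A a]]]]]

4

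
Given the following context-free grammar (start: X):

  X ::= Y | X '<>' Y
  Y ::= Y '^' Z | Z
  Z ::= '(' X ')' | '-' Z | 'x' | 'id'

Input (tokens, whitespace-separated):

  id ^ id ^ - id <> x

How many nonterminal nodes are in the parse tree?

[X [X [Y [Y [Y [Z id]] ^ [Z id]] ^ [Z - [Z id]]]] <> [Y [Z x]]]

11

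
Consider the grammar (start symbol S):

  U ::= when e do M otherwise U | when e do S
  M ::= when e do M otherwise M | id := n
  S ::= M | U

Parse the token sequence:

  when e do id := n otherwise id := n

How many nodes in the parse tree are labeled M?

[S [M when e do [M id := n] otherwise [M id := n]]]

3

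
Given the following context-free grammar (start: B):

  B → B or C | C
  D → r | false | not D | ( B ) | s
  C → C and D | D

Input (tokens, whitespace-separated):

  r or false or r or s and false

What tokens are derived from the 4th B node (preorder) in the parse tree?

r

[B [B [B [B [C [D r]]] or [C [D false]]] or [C [D r]]] or [C [C [D s]] and [D false]]]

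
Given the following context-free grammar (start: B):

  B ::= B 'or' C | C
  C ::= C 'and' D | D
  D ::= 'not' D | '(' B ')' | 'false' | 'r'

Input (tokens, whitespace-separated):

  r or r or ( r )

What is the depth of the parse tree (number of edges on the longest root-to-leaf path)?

6

[B [B [B [C [D r]]] or [C [D r]]] or [C [D ( [B [C [D r]]] )]]]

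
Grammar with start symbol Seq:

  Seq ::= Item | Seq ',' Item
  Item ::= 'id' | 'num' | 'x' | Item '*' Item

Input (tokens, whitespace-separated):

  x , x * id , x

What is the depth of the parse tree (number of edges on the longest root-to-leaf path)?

[Seq [Seq [Seq [Item x]] , [Item [Item x] * [Item id]]] , [Item x]]

4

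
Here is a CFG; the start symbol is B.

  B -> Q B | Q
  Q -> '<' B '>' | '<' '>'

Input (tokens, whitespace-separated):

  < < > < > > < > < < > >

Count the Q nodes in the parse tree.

6

[B [Q < [B [Q < >] [B [Q < >]]] >] [B [Q < >] [B [Q < [B [Q < >]] >]]]]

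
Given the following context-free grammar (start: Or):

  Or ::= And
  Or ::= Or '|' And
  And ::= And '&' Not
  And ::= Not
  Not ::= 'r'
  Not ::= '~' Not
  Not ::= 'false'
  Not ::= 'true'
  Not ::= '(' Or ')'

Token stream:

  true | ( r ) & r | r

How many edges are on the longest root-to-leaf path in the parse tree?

8

[Or [Or [Or [And [Not true]]] | [And [And [Not ( [Or [And [Not r]]] )]] & [Not r]]] | [And [Not r]]]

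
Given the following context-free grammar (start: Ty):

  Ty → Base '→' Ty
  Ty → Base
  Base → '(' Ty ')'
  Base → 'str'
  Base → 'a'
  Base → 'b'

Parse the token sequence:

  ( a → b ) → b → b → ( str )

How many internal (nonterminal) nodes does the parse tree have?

14

[Ty [Base ( [Ty [Base a] → [Ty [Base b]]] )] → [Ty [Base b] → [Ty [Base b] → [Ty [Base ( [Ty [Base str]] )]]]]]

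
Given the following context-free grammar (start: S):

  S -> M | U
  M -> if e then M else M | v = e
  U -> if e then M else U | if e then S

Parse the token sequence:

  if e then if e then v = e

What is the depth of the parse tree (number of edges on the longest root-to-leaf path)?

6

[S [U if e then [S [U if e then [S [M v = e]]]]]]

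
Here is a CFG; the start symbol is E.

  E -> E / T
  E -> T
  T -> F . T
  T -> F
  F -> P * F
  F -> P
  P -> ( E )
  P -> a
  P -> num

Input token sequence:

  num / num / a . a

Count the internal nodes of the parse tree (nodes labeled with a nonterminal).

[E [E [E [T [F [P num]]]] / [T [F [P num]]]] / [T [F [P a]] . [T [F [P a]]]]]

15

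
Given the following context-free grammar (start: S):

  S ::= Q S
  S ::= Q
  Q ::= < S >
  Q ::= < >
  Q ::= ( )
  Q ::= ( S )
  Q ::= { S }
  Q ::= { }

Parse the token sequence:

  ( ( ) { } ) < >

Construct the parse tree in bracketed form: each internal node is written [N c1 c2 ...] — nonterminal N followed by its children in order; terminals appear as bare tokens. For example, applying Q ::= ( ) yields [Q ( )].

S
Q S
( S ) S
( Q S ) S
( ( ) S ) S
( ( ) Q ) S
( ( ) { } ) S
( ( ) { } ) Q
( ( ) { } ) < >

[S [Q ( [S [Q ( )] [S [Q { }]]] )] [S [Q < >]]]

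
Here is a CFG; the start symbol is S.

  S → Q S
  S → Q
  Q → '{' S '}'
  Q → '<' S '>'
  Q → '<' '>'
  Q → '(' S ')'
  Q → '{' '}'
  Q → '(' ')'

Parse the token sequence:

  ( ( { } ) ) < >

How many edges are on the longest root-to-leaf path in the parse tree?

6

[S [Q ( [S [Q ( [S [Q { }]] )]] )] [S [Q < >]]]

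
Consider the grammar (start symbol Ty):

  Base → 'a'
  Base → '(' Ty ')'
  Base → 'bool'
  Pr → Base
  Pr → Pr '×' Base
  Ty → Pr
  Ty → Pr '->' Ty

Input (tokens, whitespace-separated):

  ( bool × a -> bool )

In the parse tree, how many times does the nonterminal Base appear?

4

[Ty [Pr [Base ( [Ty [Pr [Pr [Base bool]] × [Base a]] -> [Ty [Pr [Base bool]]]] )]]]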